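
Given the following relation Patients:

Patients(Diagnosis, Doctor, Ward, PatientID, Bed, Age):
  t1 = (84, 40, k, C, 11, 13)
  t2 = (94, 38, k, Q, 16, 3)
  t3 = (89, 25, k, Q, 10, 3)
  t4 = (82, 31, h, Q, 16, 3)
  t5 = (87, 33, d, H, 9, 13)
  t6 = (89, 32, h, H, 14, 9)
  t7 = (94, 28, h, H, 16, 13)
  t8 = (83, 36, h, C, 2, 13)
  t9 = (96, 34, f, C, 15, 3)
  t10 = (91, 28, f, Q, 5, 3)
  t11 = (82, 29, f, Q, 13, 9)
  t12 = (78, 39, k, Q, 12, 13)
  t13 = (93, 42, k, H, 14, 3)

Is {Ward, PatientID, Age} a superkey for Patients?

No

Rows 2 and 3 have the same {Ward, PatientID, Age} value (Ward=k, PatientID=Q, Age=3) but are distinct tuples, so {Ward, PatientID, Age} does not determine every attribute — not a superkey.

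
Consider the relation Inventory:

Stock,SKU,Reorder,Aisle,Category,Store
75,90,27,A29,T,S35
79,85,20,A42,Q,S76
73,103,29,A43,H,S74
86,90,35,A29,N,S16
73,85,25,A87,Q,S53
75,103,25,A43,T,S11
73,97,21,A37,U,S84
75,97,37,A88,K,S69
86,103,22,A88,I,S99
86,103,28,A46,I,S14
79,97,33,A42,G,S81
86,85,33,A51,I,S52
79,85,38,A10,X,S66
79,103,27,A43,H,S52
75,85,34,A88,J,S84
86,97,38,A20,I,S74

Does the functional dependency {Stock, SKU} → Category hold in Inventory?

(Stock=75, SKU=90): 1 row → Category = T ✓
(Stock=79, SKU=85): 2 rows → Category takes values {Q, X} — violation
(Stock=73, SKU=103): 1 row → Category = H ✓
(Stock=86, SKU=90): 1 row → Category = N ✓
(Stock=73, SKU=85): 1 row → Category = Q ✓
(Stock=75, SKU=103): 1 row → Category = T ✓
(Stock=73, SKU=97): 1 row → Category = U ✓
(Stock=75, SKU=97): 1 row → Category = K ✓
(Stock=86, SKU=103): 2 rows → Category = I, I ✓
(Stock=79, SKU=97): 1 row → Category = G ✓
(Stock=86, SKU=85): 1 row → Category = I ✓
(Stock=79, SKU=103): 1 row → Category = H ✓
(Stock=75, SKU=85): 1 row → Category = J ✓
(Stock=86, SKU=97): 1 row → Category = I ✓
Two rows agree on {Stock, SKU} but differ on Category, so {Stock, SKU} → Category does not hold.

No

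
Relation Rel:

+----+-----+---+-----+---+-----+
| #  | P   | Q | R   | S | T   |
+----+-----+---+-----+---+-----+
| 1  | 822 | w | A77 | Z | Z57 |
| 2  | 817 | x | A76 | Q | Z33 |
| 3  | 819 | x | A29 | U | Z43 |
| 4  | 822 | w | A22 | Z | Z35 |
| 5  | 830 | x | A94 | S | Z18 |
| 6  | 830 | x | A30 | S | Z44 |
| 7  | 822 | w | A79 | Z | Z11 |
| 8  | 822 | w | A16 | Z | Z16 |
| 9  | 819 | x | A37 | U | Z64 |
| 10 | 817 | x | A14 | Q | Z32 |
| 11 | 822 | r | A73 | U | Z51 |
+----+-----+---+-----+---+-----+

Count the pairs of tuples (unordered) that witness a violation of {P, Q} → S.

(P=822, Q=w): all 4 rows agree on S — 0 pairs.
(P=817, Q=x): all 2 rows agree on S — 0 pairs.
(P=819, Q=x): all 2 rows agree on S — 0 pairs.
(P=830, Q=x): all 2 rows agree on S — 0 pairs.

0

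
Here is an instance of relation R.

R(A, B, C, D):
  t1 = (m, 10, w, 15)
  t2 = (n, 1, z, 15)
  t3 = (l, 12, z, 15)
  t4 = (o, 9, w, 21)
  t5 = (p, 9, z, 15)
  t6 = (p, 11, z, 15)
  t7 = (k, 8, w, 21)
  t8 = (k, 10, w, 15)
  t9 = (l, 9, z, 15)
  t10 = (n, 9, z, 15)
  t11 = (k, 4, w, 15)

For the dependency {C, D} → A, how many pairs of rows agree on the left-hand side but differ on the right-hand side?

(C=w, D=15): violating pairs (1,8), (1,11) — 2 pairs.
(C=z, D=15): violating pairs (2,3), (2,5), (2,6), (2,9), (3,5), (3,6), (3,10), (5,9), (5,10), (6,9), (6,10), (9,10) — 12 pairs.
(C=w, D=21): violating pairs (4,7) — 1 pair.

15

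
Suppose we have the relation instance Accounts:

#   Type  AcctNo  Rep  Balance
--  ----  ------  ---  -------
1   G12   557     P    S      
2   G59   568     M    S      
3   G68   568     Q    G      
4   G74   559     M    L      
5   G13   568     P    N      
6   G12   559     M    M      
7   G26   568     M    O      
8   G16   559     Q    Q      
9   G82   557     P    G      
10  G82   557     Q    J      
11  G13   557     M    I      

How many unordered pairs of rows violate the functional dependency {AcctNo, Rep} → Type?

3

(AcctNo=557, Rep=P): violating pairs (1,9) — 1 pair.
(AcctNo=568, Rep=M): violating pairs (2,7) — 1 pair.
(AcctNo=559, Rep=M): violating pairs (4,6) — 1 pair.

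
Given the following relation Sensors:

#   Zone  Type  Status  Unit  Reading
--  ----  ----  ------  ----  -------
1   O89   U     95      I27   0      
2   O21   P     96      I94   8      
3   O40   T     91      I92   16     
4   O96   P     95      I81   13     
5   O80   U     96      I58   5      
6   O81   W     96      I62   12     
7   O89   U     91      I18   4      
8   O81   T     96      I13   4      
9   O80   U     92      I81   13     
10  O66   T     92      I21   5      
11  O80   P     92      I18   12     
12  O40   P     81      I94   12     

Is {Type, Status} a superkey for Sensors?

All 12 rows have distinct {Type, Status} values, so {Type, Status} → (all attributes) holds and {Type, Status} is a superkey.

Yes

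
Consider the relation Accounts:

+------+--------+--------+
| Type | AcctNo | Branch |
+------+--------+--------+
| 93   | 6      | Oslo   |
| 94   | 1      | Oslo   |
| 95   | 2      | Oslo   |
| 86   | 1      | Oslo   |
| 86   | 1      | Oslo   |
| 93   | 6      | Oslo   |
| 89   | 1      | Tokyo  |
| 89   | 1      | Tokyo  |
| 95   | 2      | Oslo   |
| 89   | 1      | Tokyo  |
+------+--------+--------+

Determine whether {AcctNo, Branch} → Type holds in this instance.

No

(AcctNo=6, Branch=Oslo): 2 rows → Type = 93, 93 ✓
(AcctNo=1, Branch=Oslo): 3 rows → Type takes values {94, 86} — violation
(AcctNo=2, Branch=Oslo): 2 rows → Type = 95, 95 ✓
(AcctNo=1, Branch=Tokyo): 3 rows → Type = 89, 89, 89 ✓
Two rows agree on {AcctNo, Branch} but differ on Type, so {AcctNo, Branch} → Type does not hold.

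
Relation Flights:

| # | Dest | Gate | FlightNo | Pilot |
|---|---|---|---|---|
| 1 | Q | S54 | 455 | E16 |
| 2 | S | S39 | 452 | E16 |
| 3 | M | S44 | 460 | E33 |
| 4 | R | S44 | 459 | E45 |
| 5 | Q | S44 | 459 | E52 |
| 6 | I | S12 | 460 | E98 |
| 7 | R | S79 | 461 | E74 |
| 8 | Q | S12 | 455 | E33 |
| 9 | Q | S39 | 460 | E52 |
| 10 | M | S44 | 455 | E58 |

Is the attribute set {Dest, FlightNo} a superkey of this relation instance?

No

Rows 1 and 8 have the same {Dest, FlightNo} value (Dest=Q, FlightNo=455) but are distinct tuples, so {Dest, FlightNo} does not determine every attribute — not a superkey.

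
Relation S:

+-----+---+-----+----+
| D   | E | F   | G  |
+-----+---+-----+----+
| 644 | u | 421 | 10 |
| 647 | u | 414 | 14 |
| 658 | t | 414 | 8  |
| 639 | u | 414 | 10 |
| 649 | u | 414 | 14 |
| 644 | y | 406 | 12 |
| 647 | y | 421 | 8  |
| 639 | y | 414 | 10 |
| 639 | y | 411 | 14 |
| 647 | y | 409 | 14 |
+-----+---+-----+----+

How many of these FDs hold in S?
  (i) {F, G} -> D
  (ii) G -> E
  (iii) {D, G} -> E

0

(i) {F, G} -> D: (F=414, G=14): 2 rows → D takes values {647, 649} — violation — fails.
(ii) G -> E: G=10: 3 rows → E takes values {u, y} — violation; G=14: 4 rows → E takes values {u, y} — violation; G=8: 2 rows → E takes values {t, y} — violation — fails.
(iii) {D, G} -> E: (D=647, G=14): 2 rows → E takes values {u, y} — violation; (D=639, G=10): 2 rows → E takes values {u, y} — violation — fails.
None of the 3 dependencies hold.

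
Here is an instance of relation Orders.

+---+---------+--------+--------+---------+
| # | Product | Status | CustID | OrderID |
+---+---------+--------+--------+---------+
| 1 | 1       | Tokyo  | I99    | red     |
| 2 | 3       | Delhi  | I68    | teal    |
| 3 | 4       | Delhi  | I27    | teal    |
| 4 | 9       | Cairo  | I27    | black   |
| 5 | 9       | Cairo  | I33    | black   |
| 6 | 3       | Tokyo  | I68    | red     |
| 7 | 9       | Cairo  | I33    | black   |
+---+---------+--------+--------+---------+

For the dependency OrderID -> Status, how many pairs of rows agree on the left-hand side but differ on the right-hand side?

0

OrderID=red: all 2 rows agree on Status — 0 pairs.
OrderID=teal: all 2 rows agree on Status — 0 pairs.
OrderID=black: all 3 rows agree on Status — 0 pairs.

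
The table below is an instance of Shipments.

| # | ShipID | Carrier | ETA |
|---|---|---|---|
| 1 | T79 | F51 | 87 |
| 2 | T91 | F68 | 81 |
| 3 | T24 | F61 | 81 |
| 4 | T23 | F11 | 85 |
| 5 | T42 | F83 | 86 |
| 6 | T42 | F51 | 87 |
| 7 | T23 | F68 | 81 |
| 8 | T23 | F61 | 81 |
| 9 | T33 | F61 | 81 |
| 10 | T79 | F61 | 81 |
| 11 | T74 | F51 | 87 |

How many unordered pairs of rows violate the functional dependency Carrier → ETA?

0

Carrier=F51: all 3 rows agree on ETA — 0 pairs.
Carrier=F68: all 2 rows agree on ETA — 0 pairs.
Carrier=F61: all 4 rows agree on ETA — 0 pairs.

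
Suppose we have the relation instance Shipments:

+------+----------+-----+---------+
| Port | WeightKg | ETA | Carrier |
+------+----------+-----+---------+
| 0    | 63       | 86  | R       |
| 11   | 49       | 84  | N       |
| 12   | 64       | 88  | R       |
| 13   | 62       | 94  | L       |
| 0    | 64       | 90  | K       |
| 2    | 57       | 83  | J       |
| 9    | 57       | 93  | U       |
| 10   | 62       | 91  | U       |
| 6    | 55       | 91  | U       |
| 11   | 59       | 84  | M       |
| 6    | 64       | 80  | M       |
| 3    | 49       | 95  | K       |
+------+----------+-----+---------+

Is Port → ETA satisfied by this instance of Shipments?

No

Port=0: 2 rows → ETA takes values {86, 90} — violation
Port=11: 2 rows → ETA = 84, 84 ✓
Port=12: 1 row → ETA = 88 ✓
Port=13: 1 row → ETA = 94 ✓
Port=2: 1 row → ETA = 83 ✓
Port=9: 1 row → ETA = 93 ✓
Port=10: 1 row → ETA = 91 ✓
Port=6: 2 rows → ETA takes values {91, 80} — violation
Port=3: 1 row → ETA = 95 ✓
Two rows agree on Port but differ on ETA, so Port → ETA does not hold.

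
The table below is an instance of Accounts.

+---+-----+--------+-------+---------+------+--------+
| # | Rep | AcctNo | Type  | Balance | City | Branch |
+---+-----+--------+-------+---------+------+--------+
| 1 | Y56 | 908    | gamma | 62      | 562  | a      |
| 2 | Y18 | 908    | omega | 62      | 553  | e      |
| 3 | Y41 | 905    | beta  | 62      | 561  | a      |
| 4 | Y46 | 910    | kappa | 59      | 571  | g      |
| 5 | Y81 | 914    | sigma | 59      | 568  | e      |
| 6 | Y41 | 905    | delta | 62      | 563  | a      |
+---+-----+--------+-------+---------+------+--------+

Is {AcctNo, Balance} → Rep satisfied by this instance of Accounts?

(AcctNo=908, Balance=62): rows 1, 2 → Rep takes values {Y56, Y18} — violation
(AcctNo=905, Balance=62): rows 3, 6 → Rep = Y41, Y41 ✓
(AcctNo=910, Balance=59): row 4 → Rep = Y46 ✓
(AcctNo=914, Balance=59): row 5 → Rep = Y81 ✓
Two rows agree on {AcctNo, Balance} but differ on Rep, so {AcctNo, Balance} → Rep does not hold.

No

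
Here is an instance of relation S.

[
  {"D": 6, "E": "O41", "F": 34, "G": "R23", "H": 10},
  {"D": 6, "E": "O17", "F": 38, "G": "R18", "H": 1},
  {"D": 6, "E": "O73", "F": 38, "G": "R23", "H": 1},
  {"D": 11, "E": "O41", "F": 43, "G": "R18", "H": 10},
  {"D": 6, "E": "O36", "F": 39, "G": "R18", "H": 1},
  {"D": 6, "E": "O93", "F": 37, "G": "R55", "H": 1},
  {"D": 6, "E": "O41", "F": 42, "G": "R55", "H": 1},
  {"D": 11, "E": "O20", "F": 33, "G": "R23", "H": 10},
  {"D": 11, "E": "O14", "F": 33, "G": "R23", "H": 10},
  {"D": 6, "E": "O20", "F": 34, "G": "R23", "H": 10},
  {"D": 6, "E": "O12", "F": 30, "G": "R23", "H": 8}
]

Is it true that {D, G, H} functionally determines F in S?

(D=6, G=R23, H=10): 2 rows → F = 34, 34 ✓
(D=6, G=R18, H=1): 2 rows → F takes values {38, 39} — violation
(D=6, G=R23, H=1): 1 row → F = 38 ✓
(D=11, G=R18, H=10): 1 row → F = 43 ✓
(D=6, G=R55, H=1): 2 rows → F takes values {37, 42} — violation
(D=11, G=R23, H=10): 2 rows → F = 33, 33 ✓
(D=6, G=R23, H=8): 1 row → F = 30 ✓
Two rows agree on {D, G, H} but differ on F, so {D, G, H} -> F does not hold.

No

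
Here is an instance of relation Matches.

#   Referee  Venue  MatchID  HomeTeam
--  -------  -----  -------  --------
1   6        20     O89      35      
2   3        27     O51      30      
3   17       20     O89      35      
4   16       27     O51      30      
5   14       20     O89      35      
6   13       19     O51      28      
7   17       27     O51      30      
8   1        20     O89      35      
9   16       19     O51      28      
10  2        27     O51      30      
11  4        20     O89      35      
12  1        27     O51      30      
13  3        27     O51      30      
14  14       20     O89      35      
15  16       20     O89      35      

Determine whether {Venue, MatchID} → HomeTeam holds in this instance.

Yes

(Venue=20, MatchID=O89): rows 1, 3, 5, 8, 11, 14, 15 → HomeTeam = 35, 35, 35, 35, 35, 35, 35 ✓
(Venue=27, MatchID=O51): rows 2, 4, 7, 10, 12, 13 → HomeTeam = 30, 30, 30, 30, 30, 30 ✓
(Venue=19, MatchID=O51): rows 6, 9 → HomeTeam = 28, 28 ✓
Every {Venue, MatchID} value is associated with a single HomeTeam value, so {Venue, MatchID} → HomeTeam holds.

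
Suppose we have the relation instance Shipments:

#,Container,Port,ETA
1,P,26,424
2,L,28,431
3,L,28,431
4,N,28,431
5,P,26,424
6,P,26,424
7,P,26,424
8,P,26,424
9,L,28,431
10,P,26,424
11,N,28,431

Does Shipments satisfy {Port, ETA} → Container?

(Port=26, ETA=424): rows 1, 5, 6, 7, 8, 10 → Container = P, P, P, P, P, P ✓
(Port=28, ETA=431): rows 2, 3, 4, 9, 11 → Container takes values {L, N} — violation
Two rows agree on {Port, ETA} but differ on Container, so {Port, ETA} → Container does not hold.

No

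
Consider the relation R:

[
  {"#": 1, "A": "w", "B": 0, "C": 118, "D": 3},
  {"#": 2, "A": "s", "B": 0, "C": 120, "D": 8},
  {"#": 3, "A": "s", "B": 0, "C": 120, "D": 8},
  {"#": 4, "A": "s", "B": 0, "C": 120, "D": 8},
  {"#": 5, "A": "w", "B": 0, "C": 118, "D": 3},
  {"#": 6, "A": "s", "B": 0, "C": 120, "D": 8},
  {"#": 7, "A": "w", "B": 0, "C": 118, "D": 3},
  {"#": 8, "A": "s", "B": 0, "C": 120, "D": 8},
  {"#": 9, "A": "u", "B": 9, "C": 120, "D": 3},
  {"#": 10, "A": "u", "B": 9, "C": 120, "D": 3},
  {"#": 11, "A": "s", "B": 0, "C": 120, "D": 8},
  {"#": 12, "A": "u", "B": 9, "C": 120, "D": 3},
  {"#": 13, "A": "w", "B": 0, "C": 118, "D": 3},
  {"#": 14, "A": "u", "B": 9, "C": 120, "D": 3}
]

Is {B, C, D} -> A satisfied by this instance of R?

(B=0, C=118, D=3): rows 1, 5, 7, 13 → A = w, w, w, w ✓
(B=0, C=120, D=8): rows 2, 3, 4, 6, 8, 11 → A = s, s, s, s, s, s ✓
(B=9, C=120, D=3): rows 9, 10, 12, 14 → A = u, u, u, u ✓
Every {B, C, D} value is associated with a single A value, so {B, C, D} -> A holds.

Yes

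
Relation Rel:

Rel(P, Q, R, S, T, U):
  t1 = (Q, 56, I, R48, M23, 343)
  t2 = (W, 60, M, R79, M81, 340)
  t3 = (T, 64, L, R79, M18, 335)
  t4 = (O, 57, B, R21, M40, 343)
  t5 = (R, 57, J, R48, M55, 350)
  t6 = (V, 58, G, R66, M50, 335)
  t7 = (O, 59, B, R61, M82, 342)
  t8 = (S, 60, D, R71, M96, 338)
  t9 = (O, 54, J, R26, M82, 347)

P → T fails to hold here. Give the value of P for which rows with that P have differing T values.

P=Q: row 1 → T = M23 ✓
P=W: row 2 → T = M81 ✓
P=T: row 3 → T = M18 ✓
P=O: rows 4, 7, 9 → T takes values {M40, M82} — violation
P=R: row 5 → T = M55 ✓
P=V: row 6 → T = M50 ✓
P=S: row 8 → T = M96 ✓
The only P value with inconsistent T is P=O.

O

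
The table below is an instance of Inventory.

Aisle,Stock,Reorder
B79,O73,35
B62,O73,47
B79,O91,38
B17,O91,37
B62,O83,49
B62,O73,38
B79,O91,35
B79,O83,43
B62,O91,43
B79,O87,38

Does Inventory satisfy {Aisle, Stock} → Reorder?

(Aisle=B79, Stock=O73): 1 row → Reorder = 35 ✓
(Aisle=B62, Stock=O73): 2 rows → Reorder takes values {47, 38} — violation
(Aisle=B79, Stock=O91): 2 rows → Reorder takes values {38, 35} — violation
(Aisle=B17, Stock=O91): 1 row → Reorder = 37 ✓
(Aisle=B62, Stock=O83): 1 row → Reorder = 49 ✓
(Aisle=B79, Stock=O83): 1 row → Reorder = 43 ✓
(Aisle=B62, Stock=O91): 1 row → Reorder = 43 ✓
(Aisle=B79, Stock=O87): 1 row → Reorder = 38 ✓
Two rows agree on {Aisle, Stock} but differ on Reorder, so {Aisle, Stock} → Reorder does not hold.

No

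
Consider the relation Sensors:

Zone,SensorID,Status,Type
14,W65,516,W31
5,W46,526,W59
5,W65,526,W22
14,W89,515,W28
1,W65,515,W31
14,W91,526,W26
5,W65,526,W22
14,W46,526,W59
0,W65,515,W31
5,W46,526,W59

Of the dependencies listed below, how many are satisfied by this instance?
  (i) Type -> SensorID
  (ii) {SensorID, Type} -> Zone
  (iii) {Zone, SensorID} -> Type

(i) Type -> SensorID: every LHS value maps to a single RHS value — holds.
(ii) {SensorID, Type} -> Zone: (SensorID=W65, Type=W31): 3 rows → Zone takes values {14, 1, 0} — violation; (SensorID=W46, Type=W59): 3 rows → Zone takes values {5, 14} — violation — fails.
(iii) {Zone, SensorID} -> Type: every LHS value maps to a single RHS value — holds.
2 of the 3 dependencies hold.

2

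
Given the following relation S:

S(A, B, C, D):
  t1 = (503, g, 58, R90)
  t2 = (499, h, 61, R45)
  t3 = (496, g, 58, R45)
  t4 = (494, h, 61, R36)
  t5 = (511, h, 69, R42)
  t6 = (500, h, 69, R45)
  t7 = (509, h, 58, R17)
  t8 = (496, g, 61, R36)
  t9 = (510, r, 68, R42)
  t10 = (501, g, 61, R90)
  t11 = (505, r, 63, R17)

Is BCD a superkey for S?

All 11 rows have distinct BCD values, so BCD → (all attributes) holds and BCD is a superkey.

Yes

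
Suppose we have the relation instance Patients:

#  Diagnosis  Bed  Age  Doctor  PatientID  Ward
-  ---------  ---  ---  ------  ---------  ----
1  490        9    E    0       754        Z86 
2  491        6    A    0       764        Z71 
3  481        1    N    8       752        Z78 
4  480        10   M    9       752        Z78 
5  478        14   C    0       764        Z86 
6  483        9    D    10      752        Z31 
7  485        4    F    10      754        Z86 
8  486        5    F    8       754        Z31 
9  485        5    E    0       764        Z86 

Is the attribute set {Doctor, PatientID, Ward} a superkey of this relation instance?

No

Rows 5 and 9 have the same {Doctor, PatientID, Ward} value (Doctor=0, PatientID=764, Ward=Z86) but are distinct tuples, so {Doctor, PatientID, Ward} does not determine every attribute — not a superkey.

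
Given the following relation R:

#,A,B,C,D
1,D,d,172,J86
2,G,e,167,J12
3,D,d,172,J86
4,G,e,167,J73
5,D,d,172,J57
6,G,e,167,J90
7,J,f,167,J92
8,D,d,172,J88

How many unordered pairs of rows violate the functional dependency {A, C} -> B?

0

(A=D, C=172): all 4 rows agree on B — 0 pairs.
(A=G, C=167): all 3 rows agree on B — 0 pairs.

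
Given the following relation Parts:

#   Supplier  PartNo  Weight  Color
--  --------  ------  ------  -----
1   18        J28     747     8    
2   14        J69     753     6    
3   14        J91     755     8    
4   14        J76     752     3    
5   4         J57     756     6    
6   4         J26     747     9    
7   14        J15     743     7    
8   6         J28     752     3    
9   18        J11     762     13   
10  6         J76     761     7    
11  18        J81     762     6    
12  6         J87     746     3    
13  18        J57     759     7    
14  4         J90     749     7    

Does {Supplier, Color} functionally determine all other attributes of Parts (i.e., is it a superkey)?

No

Rows 8 and 12 have the same {Supplier, Color} value (Supplier=6, Color=3) but are distinct tuples, so {Supplier, Color} does not determine every attribute — not a superkey.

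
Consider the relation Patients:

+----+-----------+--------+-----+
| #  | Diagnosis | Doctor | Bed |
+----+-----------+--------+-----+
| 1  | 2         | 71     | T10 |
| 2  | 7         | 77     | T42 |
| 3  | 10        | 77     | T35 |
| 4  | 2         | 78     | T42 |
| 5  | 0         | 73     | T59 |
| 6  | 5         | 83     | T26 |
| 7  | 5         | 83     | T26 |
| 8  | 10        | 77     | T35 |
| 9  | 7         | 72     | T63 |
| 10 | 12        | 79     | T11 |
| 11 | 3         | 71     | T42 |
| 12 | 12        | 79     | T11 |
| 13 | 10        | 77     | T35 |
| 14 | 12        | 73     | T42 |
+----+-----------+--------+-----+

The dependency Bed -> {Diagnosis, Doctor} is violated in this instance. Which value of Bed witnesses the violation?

T42

Bed=T10: row 1 → {Diagnosis,Doctor} = (2, 71) ✓
Bed=T42: rows 2, 4, 11, 14 → {Diagnosis,Doctor} takes values {(7, 77), (2, 78), (3, 71), (12, 73)} — violation
Bed=T35: rows 3, 8, 13 → {Diagnosis,Doctor} = (10, 77), (10, 77), (10, 77) ✓
Bed=T59: row 5 → {Diagnosis,Doctor} = (0, 73) ✓
Bed=T26: rows 6, 7 → {Diagnosis,Doctor} = (5, 83), (5, 83) ✓
Bed=T63: row 9 → {Diagnosis,Doctor} = (7, 72) ✓
Bed=T11: rows 10, 12 → {Diagnosis,Doctor} = (12, 79), (12, 79) ✓
The only Bed value with inconsistent RHS is Bed=T42.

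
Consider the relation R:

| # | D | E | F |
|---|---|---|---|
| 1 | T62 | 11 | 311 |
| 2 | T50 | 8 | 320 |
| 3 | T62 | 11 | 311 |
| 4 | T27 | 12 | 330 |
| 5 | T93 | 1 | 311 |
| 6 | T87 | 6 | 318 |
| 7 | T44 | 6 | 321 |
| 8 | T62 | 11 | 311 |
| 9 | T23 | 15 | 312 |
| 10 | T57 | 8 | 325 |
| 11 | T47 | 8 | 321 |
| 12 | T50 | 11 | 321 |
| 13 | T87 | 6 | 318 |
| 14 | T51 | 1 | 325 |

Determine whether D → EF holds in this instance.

No

D=T62: rows 1, 3, 8 → {E,F} = (11, 311), (11, 311), (11, 311) ✓
D=T50: rows 2, 12 → {E,F} takes values {(8, 320), (11, 321)} — violation
D=T27: row 4 → {E,F} = (12, 330) ✓
D=T93: row 5 → {E,F} = (1, 311) ✓
D=T87: rows 6, 13 → {E,F} = (6, 318), (6, 318) ✓
D=T44: row 7 → {E,F} = (6, 321) ✓
D=T23: row 9 → {E,F} = (15, 312) ✓
D=T57: row 10 → {E,F} = (8, 325) ✓
D=T47: row 11 → {E,F} = (8, 321) ✓
D=T51: row 14 → {E,F} = (1, 325) ✓
Two rows agree on D but differ on EF, so D → EF does not hold.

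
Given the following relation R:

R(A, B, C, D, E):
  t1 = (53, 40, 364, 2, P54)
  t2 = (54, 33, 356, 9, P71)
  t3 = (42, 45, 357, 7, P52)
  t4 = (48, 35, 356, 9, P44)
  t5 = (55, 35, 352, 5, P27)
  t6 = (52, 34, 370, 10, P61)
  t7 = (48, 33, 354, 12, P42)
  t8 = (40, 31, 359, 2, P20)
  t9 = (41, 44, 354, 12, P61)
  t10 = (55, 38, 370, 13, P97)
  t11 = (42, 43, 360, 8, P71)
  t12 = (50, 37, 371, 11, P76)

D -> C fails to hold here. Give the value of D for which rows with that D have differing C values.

D=2: rows 1, 8 → C takes values {364, 359} — violation
D=9: rows 2, 4 → C = 356, 356 ✓
D=7: row 3 → C = 357 ✓
D=5: row 5 → C = 352 ✓
D=10: row 6 → C = 370 ✓
D=12: rows 7, 9 → C = 354, 354 ✓
D=13: row 10 → C = 370 ✓
D=8: row 11 → C = 360 ✓
D=11: row 12 → C = 371 ✓
The only D value with inconsistent C is D=2.

2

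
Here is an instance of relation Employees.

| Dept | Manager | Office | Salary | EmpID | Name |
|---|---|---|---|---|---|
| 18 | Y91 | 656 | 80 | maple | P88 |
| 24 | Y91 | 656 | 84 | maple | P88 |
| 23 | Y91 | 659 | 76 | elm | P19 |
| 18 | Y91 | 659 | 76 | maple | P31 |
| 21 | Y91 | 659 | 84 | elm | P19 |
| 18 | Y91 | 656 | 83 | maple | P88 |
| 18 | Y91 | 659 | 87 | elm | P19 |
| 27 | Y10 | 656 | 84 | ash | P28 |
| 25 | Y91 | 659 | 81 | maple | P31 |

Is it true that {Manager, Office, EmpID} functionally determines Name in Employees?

Yes

(Manager=Y91, Office=656, EmpID=maple): 3 rows → Name = P88, P88, P88 ✓
(Manager=Y91, Office=659, EmpID=elm): 3 rows → Name = P19, P19, P19 ✓
(Manager=Y91, Office=659, EmpID=maple): 2 rows → Name = P31, P31 ✓
(Manager=Y10, Office=656, EmpID=ash): 1 row → Name = P28 ✓
Every {Manager, Office, EmpID} value is associated with a single Name value, so {Manager, Office, EmpID} → Name holds.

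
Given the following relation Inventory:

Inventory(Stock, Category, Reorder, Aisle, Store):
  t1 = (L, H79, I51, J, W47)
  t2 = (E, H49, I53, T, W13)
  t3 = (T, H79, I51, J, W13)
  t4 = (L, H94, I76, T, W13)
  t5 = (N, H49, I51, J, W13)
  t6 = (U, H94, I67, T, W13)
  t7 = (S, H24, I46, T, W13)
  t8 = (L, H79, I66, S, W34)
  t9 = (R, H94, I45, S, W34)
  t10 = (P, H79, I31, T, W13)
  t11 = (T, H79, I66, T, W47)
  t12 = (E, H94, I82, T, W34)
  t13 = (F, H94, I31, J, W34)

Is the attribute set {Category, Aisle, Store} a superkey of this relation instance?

No

Rows 4 and 6 have the same {Category, Aisle, Store} value (Category=H94, Aisle=T, Store=W13) but are distinct tuples, so {Category, Aisle, Store} does not determine every attribute — not a superkey.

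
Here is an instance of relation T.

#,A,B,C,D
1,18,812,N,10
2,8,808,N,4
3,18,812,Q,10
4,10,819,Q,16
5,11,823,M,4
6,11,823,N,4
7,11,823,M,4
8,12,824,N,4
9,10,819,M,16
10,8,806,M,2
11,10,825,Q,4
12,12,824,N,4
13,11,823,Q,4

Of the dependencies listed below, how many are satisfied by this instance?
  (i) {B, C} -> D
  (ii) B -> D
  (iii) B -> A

(i) {B, C} -> D: every LHS value maps to a single RHS value — holds.
(ii) B -> D: every LHS value maps to a single RHS value — holds.
(iii) B -> A: every LHS value maps to a single RHS value — holds.
3 of the 3 dependencies hold.

3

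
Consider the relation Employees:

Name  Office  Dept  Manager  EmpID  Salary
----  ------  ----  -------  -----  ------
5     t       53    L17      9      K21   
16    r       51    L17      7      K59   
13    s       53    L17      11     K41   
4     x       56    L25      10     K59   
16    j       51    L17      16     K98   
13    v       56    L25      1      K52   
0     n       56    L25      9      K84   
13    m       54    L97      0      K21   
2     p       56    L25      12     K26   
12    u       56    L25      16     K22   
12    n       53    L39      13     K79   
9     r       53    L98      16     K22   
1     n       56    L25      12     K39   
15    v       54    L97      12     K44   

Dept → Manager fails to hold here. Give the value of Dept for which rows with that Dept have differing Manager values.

53

Dept=53: 4 rows → Manager takes values {L17, L39, L98} — violation
Dept=51: 2 rows → Manager = L17, L17 ✓
Dept=56: 6 rows → Manager = L25, L25, L25, L25, L25, L25 ✓
Dept=54: 2 rows → Manager = L97, L97 ✓
The only Dept value with inconsistent Manager is Dept=53.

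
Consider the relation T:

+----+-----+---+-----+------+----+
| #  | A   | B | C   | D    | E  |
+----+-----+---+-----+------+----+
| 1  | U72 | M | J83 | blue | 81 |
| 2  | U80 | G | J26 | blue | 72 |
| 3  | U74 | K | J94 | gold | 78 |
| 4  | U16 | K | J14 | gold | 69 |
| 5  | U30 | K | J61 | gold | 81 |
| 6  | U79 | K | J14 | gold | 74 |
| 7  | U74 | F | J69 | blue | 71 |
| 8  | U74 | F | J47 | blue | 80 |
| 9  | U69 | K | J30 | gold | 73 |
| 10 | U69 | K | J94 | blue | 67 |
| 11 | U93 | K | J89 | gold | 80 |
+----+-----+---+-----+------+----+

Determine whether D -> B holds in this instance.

No

D=blue: rows 1, 2, 7, 8, 10 → B takes values {M, G, F, K} — violation
D=gold: rows 3, 4, 5, 6, 9, 11 → B = K, K, K, K, K, K ✓
Two rows agree on D but differ on B, so D -> B does not hold.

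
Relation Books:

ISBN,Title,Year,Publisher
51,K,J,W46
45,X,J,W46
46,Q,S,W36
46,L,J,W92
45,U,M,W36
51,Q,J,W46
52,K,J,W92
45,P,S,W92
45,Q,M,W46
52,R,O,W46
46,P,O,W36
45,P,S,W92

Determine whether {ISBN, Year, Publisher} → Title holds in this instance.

No

(ISBN=51, Year=J, Publisher=W46): 2 rows → Title takes values {K, Q} — violation
(ISBN=45, Year=J, Publisher=W46): 1 row → Title = X ✓
(ISBN=46, Year=S, Publisher=W36): 1 row → Title = Q ✓
(ISBN=46, Year=J, Publisher=W92): 1 row → Title = L ✓
(ISBN=45, Year=M, Publisher=W36): 1 row → Title = U ✓
(ISBN=52, Year=J, Publisher=W92): 1 row → Title = K ✓
(ISBN=45, Year=S, Publisher=W92): 2 rows → Title = P, P ✓
(ISBN=45, Year=M, Publisher=W46): 1 row → Title = Q ✓
(ISBN=52, Year=O, Publisher=W46): 1 row → Title = R ✓
(ISBN=46, Year=O, Publisher=W36): 1 row → Title = P ✓
Two rows agree on {ISBN, Year, Publisher} but differ on Title, so {ISBN, Year, Publisher} → Title does not hold.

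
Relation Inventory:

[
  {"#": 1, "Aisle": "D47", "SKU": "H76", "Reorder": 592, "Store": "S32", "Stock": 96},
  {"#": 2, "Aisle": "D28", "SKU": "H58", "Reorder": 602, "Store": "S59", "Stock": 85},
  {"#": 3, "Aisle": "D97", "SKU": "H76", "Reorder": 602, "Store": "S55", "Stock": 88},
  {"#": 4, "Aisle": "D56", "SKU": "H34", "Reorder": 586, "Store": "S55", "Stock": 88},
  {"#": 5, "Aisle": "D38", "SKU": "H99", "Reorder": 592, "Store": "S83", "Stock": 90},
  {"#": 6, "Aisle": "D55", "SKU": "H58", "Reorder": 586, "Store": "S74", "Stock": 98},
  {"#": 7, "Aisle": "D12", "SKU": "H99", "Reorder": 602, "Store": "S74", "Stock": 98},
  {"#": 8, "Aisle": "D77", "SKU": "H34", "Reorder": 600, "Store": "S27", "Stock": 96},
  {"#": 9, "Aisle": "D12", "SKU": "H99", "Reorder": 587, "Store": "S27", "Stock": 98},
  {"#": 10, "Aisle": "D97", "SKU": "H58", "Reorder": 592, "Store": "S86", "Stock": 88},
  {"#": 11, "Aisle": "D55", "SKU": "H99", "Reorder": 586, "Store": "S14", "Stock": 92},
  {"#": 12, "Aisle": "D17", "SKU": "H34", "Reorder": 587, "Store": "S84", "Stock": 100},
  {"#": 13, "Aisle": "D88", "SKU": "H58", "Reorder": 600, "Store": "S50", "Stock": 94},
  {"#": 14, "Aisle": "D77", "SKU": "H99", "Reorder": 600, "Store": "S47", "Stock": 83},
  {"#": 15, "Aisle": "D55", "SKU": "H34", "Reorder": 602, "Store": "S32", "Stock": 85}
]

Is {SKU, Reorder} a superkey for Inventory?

All 15 rows have distinct {SKU, Reorder} values, so {SKU, Reorder} → (all attributes) holds and {SKU, Reorder} is a superkey.

Yes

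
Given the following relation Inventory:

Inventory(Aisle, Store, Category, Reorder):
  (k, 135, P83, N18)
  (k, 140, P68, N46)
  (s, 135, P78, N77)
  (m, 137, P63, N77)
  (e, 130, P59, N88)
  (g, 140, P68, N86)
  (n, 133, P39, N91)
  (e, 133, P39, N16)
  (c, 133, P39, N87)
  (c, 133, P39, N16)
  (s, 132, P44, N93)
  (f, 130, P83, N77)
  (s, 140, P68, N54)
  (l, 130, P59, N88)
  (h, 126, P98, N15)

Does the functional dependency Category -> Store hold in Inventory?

Category=P83: 2 rows → Store takes values {135, 130} — violation
Category=P68: 3 rows → Store = 140, 140, 140 ✓
Category=P78: 1 row → Store = 135 ✓
Category=P63: 1 row → Store = 137 ✓
Category=P59: 2 rows → Store = 130, 130 ✓
Category=P39: 4 rows → Store = 133, 133, 133, 133 ✓
Category=P44: 1 row → Store = 132 ✓
Category=P98: 1 row → Store = 126 ✓
Two rows agree on Category but differ on Store, so Category -> Store does not hold.

No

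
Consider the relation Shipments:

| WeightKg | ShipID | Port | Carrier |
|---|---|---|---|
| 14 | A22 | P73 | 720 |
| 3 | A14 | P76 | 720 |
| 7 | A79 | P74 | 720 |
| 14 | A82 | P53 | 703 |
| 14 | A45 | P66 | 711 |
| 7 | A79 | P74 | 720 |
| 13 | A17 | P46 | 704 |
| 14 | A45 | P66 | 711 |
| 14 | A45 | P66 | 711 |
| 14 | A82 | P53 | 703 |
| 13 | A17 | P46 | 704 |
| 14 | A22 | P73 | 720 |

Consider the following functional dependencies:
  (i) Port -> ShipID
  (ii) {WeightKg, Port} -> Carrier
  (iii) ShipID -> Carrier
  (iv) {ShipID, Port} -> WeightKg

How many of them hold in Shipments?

4

(i) Port -> ShipID: every LHS value maps to a single RHS value — holds.
(ii) {WeightKg, Port} -> Carrier: every LHS value maps to a single RHS value — holds.
(iii) ShipID -> Carrier: every LHS value maps to a single RHS value — holds.
(iv) {ShipID, Port} -> WeightKg: every LHS value maps to a single RHS value — holds.
4 of the 4 dependencies hold.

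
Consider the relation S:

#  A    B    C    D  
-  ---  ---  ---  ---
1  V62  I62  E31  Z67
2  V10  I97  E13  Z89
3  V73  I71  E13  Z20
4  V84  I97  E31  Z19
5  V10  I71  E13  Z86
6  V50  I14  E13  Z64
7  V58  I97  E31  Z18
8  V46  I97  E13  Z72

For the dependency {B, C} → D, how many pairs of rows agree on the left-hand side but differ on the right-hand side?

(B=I97, C=E13): violating pairs (2,8) — 1 pair.
(B=I71, C=E13): violating pairs (3,5) — 1 pair.
(B=I97, C=E31): violating pairs (4,7) — 1 pair.

3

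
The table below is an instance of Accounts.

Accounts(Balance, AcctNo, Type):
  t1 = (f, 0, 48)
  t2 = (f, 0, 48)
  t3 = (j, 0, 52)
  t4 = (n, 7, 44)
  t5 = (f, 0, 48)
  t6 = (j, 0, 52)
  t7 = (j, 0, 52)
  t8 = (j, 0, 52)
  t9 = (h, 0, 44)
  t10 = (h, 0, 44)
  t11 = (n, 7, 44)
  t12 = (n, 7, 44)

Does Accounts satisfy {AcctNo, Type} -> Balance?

Yes

(AcctNo=0, Type=48): rows 1, 2, 5 → Balance = f, f, f ✓
(AcctNo=0, Type=52): rows 3, 6, 7, 8 → Balance = j, j, j, j ✓
(AcctNo=7, Type=44): rows 4, 11, 12 → Balance = n, n, n ✓
(AcctNo=0, Type=44): rows 9, 10 → Balance = h, h ✓
Every {AcctNo, Type} value is associated with a single Balance value, so {AcctNo, Type} -> Balance holds.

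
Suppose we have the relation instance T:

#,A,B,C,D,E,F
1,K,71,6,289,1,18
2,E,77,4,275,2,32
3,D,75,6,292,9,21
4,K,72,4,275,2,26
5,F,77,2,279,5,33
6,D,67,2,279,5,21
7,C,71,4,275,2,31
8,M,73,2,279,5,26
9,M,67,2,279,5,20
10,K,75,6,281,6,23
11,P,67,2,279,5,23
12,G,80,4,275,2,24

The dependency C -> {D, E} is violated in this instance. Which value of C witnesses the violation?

C=6: rows 1, 3, 10 → {D,E} takes values {(289, 1), (292, 9), (281, 6)} — violation
C=4: rows 2, 4, 7, 12 → {D,E} = (275, 2), (275, 2), (275, 2), (275, 2) ✓
C=2: rows 5, 6, 8, 9, 11 → {D,E} = (279, 5), (279, 5), (279, 5), (279, 5), (279, 5) ✓
The only C value with inconsistent RHS is C=6.

6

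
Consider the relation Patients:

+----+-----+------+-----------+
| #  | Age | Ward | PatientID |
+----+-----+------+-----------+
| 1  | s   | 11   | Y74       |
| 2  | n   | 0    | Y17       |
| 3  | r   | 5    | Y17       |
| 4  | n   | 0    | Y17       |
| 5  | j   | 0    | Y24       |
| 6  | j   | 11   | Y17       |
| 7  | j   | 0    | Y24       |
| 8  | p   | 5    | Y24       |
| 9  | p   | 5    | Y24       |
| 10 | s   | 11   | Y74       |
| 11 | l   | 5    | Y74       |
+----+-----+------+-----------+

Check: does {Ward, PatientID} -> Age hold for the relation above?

Yes

(Ward=11, PatientID=Y74): rows 1, 10 → Age = s, s ✓
(Ward=0, PatientID=Y17): rows 2, 4 → Age = n, n ✓
(Ward=5, PatientID=Y17): row 3 → Age = r ✓
(Ward=0, PatientID=Y24): rows 5, 7 → Age = j, j ✓
(Ward=11, PatientID=Y17): row 6 → Age = j ✓
(Ward=5, PatientID=Y24): rows 8, 9 → Age = p, p ✓
(Ward=5, PatientID=Y74): row 11 → Age = l ✓
Every {Ward, PatientID} value is associated with a single Age value, so {Ward, PatientID} -> Age holds.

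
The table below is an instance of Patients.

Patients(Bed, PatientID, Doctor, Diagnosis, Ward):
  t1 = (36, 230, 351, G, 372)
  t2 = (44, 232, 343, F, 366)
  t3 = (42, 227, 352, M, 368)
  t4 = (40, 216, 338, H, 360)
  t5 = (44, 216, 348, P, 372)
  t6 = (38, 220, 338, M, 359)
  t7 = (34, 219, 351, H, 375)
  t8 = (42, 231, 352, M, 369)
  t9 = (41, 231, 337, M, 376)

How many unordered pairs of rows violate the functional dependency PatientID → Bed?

2

PatientID=216: violating pairs (4,5) — 1 pair.
PatientID=231: violating pairs (8,9) — 1 pair.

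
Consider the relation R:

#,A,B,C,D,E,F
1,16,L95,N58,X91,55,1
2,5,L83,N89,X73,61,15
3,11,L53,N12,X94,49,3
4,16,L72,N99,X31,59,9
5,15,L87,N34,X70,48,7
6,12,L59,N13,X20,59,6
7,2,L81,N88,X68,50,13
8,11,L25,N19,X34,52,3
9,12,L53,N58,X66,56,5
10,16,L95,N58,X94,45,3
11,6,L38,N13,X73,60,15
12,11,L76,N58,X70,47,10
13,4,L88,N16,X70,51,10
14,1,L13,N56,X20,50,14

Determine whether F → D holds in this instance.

No

F=1: row 1 → D = X91 ✓
F=15: rows 2, 11 → D = X73, X73 ✓
F=3: rows 3, 8, 10 → D takes values {X94, X34} — violation
F=9: row 4 → D = X31 ✓
F=7: row 5 → D = X70 ✓
F=6: row 6 → D = X20 ✓
F=13: row 7 → D = X68 ✓
F=5: row 9 → D = X66 ✓
F=10: rows 12, 13 → D = X70, X70 ✓
F=14: row 14 → D = X20 ✓
Two rows agree on F but differ on D, so F → D does not hold.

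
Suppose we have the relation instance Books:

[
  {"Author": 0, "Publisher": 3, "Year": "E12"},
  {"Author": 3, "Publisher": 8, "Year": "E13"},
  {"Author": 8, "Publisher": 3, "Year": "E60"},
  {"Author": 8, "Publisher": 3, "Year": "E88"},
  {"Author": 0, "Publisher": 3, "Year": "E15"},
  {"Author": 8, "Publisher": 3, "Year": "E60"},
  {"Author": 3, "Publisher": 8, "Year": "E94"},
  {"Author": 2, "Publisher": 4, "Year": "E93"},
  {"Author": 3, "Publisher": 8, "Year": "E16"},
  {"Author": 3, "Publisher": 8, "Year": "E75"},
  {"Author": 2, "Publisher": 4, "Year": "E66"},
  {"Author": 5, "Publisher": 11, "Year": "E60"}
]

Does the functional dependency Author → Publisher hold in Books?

Author=0: 2 rows → Publisher = 3, 3 ✓
Author=3: 4 rows → Publisher = 8, 8, 8, 8 ✓
Author=8: 3 rows → Publisher = 3, 3, 3 ✓
Author=2: 2 rows → Publisher = 4, 4 ✓
Author=5: 1 row → Publisher = 11 ✓
Every Author value is associated with a single Publisher value, so Author → Publisher holds.

Yes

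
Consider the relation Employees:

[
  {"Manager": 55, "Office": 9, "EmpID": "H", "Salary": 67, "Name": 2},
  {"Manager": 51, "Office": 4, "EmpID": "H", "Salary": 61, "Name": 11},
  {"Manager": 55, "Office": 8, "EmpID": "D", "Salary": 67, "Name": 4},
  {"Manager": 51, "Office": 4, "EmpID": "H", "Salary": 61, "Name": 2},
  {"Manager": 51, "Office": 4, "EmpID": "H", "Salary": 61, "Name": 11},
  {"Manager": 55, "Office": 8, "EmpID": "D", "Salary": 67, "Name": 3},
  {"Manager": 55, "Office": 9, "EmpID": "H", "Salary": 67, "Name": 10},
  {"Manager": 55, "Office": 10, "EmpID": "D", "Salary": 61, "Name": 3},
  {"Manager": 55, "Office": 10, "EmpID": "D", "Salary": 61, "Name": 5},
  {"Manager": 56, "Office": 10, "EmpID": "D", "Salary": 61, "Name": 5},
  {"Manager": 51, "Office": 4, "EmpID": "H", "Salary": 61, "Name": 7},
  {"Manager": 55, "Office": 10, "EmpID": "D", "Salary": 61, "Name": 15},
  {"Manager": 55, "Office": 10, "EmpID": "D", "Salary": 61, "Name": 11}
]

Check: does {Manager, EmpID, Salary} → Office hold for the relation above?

(Manager=55, EmpID=H, Salary=67): 2 rows → Office = 9, 9 ✓
(Manager=51, EmpID=H, Salary=61): 4 rows → Office = 4, 4, 4, 4 ✓
(Manager=55, EmpID=D, Salary=67): 2 rows → Office = 8, 8 ✓
(Manager=55, EmpID=D, Salary=61): 4 rows → Office = 10, 10, 10, 10 ✓
(Manager=56, EmpID=D, Salary=61): 1 row → Office = 10 ✓
Every {Manager, EmpID, Salary} value is associated with a single Office value, so {Manager, EmpID, Salary} → Office holds.

Yes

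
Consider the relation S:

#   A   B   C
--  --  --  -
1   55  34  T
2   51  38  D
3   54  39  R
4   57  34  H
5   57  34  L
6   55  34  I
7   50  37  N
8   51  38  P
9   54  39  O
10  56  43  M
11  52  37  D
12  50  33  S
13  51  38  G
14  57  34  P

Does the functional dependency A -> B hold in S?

A=55: rows 1, 6 → B = 34, 34 ✓
A=51: rows 2, 8, 13 → B = 38, 38, 38 ✓
A=54: rows 3, 9 → B = 39, 39 ✓
A=57: rows 4, 5, 14 → B = 34, 34, 34 ✓
A=50: rows 7, 12 → B takes values {37, 33} — violation
A=56: row 10 → B = 43 ✓
A=52: row 11 → B = 37 ✓
Two rows agree on A but differ on B, so A -> B does not hold.

No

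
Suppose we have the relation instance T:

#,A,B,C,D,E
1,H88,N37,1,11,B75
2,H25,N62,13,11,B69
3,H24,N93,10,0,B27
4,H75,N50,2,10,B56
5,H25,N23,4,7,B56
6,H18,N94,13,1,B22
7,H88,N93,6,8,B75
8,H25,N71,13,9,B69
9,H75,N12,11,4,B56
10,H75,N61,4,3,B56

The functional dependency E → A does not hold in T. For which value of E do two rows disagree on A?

B56

E=B75: rows 1, 7 → A = H88, H88 ✓
E=B69: rows 2, 8 → A = H25, H25 ✓
E=B27: row 3 → A = H24 ✓
E=B56: rows 4, 5, 9, 10 → A takes values {H75, H25} — violation
E=B22: row 6 → A = H18 ✓
The only E value with inconsistent A is E=B56.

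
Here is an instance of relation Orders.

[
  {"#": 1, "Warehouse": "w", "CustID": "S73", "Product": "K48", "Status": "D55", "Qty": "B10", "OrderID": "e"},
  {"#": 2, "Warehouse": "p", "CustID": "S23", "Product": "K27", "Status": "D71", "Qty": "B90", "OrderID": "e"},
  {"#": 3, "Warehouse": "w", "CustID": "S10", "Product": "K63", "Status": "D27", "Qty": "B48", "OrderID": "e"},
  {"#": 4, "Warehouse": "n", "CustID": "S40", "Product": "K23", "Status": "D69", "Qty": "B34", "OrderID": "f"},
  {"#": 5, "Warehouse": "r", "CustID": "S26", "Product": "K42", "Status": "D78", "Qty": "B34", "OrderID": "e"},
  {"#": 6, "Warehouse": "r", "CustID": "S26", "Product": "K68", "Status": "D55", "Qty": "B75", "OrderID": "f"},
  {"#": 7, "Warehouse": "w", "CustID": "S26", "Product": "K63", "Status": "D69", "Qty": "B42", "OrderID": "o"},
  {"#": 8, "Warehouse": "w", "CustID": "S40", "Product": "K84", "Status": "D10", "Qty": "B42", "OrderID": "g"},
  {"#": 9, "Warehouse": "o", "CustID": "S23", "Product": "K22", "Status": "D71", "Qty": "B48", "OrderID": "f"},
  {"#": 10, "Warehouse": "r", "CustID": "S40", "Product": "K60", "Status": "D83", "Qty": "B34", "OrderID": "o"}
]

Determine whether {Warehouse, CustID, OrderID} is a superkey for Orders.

All 10 rows have distinct {Warehouse, CustID, OrderID} values, so {Warehouse, CustID, OrderID} → (all attributes) holds and {Warehouse, CustID, OrderID} is a superkey.

Yes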